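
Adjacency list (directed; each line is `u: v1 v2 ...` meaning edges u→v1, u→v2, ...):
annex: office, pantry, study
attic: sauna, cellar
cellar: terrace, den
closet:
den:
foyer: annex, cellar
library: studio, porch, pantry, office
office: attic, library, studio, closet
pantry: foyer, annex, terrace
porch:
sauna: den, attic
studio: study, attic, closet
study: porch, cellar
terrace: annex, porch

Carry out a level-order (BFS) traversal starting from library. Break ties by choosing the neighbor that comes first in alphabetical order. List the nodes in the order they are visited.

Visit library; enqueue office, pantry, porch, studio → queue [office, pantry, porch, studio]
Visit office; enqueue attic, closet → queue [pantry, porch, studio, attic, closet]
Visit pantry; enqueue annex, foyer, terrace → queue [porch, studio, attic, closet, annex, foyer, terrace]
Visit porch → queue [studio, attic, closet, annex, foyer, terrace]
Visit studio; enqueue study → queue [attic, closet, annex, foyer, terrace, study]
Visit attic; enqueue cellar, sauna → queue [closet, annex, foyer, terrace, study, cellar, sauna]
Visit closet → queue [annex, foyer, terrace, study, cellar, sauna]
Visit annex → queue [foyer, terrace, study, cellar, sauna]
Visit foyer → queue [terrace, study, cellar, sauna]
Visit terrace → queue [study, cellar, sauna]
Visit study → queue [cellar, sauna]
Visit cellar; enqueue den → queue [sauna, den]
Visit sauna → queue [den]
Visit den → queue []

library, office, pantry, porch, studio, attic, closet, annex, foyer, terrace, study, cellar, sauna, den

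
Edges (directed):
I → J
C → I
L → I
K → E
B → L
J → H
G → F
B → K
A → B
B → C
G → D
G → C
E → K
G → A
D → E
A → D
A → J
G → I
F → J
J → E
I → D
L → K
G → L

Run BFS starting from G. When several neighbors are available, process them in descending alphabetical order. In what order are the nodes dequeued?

Visit G; enqueue L, I, F, D, C, A → queue [L, I, F, D, C, A]
Visit L; enqueue K → queue [I, F, D, C, A, K]
Visit I; enqueue J → queue [F, D, C, A, K, J]
Visit F → queue [D, C, A, K, J]
Visit D; enqueue E → queue [C, A, K, J, E]
Visit C → queue [A, K, J, E]
Visit A; enqueue B → queue [K, J, E, B]
Visit K → queue [J, E, B]
Visit J; enqueue H → queue [E, B, H]
Visit E → queue [B, H]
Visit B → queue [H]
Visit H → queue []

G → L → I → F → D → C → A → K → J → E → B → H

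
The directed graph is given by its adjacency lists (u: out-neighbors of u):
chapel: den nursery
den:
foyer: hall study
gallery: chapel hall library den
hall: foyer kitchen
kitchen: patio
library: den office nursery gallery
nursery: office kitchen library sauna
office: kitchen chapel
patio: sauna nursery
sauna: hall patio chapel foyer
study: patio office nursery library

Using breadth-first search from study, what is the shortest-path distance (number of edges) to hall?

3

Level 0: study
Level 1: library, nursery, office, patio
Level 2: chapel, den, gallery, kitchen, sauna
Level 3: foyer, hall
hall first appears at level 3.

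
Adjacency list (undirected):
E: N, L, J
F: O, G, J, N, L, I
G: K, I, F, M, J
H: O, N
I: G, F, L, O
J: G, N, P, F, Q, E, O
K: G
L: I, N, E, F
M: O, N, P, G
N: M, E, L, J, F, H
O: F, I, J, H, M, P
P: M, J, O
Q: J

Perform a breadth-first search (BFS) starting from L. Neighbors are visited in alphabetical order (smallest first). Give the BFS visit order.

L -> E -> F -> I -> N -> J -> G -> O -> H -> M -> P -> Q -> K

Visit L; enqueue E, F, I, N → queue [E, F, I, N]
Visit E; enqueue J → queue [F, I, N, J]
Visit F; enqueue G, O → queue [I, N, J, G, O]
Visit I → queue [N, J, G, O]
Visit N; enqueue H, M → queue [J, G, O, H, M]
Visit J; enqueue P, Q → queue [G, O, H, M, P, Q]
Visit G; enqueue K → queue [O, H, M, P, Q, K]
Visit O → queue [H, M, P, Q, K]
Visit H → queue [M, P, Q, K]
Visit M → queue [P, Q, K]
Visit P → queue [Q, K]
Visit Q → queue [K]
Visit K → queue []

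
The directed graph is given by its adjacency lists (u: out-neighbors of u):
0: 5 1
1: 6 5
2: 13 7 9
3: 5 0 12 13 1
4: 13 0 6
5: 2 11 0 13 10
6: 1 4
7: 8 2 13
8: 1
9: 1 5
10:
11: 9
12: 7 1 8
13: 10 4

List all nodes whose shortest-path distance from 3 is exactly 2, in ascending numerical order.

Level 0: 3
Level 1: 0, 1, 5, 12, 13
Level 2: 2, 4, 6, 7, 8, 10, 11
Level 3: 9

2, 4, 6, 7, 8, 10, 11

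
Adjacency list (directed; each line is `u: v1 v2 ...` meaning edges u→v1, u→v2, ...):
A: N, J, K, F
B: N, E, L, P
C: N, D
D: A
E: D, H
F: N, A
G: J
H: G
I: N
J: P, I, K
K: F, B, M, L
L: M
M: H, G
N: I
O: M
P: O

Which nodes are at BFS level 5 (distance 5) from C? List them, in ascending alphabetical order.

Level 0: C
Level 1: D, N
Level 2: A, I
Level 3: F, J, K
Level 4: B, L, M, P
Level 5: E, G, H, O

E, G, H, O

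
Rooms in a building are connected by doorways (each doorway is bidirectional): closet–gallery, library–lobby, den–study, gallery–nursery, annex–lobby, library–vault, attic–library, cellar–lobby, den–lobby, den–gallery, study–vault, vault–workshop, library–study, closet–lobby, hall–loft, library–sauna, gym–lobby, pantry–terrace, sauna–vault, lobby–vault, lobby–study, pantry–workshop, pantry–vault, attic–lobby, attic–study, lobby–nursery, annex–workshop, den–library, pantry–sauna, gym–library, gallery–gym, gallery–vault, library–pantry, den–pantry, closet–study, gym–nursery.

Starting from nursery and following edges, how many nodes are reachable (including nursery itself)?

16

BFS from nursery visits: nursery, lobby, gym, gallery, vault, study, library, den, closet, cellar, attic, annex, workshop, sauna, pantry, terrace
Reachable nodes: 16 of 18 total.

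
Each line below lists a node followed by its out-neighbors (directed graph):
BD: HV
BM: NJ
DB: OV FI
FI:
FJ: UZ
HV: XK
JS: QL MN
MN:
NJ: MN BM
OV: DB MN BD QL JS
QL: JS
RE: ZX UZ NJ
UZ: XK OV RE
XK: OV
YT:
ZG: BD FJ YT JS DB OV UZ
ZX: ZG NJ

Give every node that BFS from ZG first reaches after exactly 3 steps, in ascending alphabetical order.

NJ, ZX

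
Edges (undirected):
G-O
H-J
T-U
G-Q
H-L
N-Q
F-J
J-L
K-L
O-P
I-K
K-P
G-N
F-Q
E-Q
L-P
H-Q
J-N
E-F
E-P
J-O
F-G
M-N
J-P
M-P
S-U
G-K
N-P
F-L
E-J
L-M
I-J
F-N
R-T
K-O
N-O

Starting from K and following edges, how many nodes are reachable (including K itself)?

13

BFS from K visits: K, P, O, L, I, G, N, M, J, E, H, F, Q
Reachable nodes: 13 of 17 total.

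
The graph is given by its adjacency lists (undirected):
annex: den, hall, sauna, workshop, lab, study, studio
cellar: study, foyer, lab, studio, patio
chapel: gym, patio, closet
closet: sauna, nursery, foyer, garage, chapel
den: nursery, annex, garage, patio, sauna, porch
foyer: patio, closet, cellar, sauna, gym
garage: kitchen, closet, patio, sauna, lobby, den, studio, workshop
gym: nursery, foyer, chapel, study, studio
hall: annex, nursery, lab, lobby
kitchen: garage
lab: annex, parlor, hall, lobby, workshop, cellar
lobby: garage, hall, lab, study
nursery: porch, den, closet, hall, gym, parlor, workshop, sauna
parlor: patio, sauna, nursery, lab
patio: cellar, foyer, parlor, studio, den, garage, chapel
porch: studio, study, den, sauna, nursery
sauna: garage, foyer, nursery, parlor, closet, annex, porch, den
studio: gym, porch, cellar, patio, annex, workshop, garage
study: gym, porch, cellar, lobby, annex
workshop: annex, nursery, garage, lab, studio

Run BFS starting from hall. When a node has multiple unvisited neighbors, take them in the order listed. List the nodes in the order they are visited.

Visit hall; enqueue annex, nursery, lab, lobby → queue [annex, nursery, lab, lobby]
Visit annex; enqueue den, sauna, workshop, study, studio → queue [nursery, lab, lobby, den, sauna, workshop, study, studio]
Visit nursery; enqueue porch, closet, gym, parlor → queue [lab, lobby, den, sauna, workshop, study, studio, porch, closet, gym, parlor]
Visit lab; enqueue cellar → queue [lobby, den, sauna, workshop, study, studio, porch, closet, gym, parlor, cellar]
Visit lobby; enqueue garage → queue [den, sauna, workshop, study, studio, porch, closet, gym, parlor, cellar, garage]
Visit den; enqueue patio → queue [sauna, workshop, study, studio, porch, closet, gym, parlor, cellar, garage, patio]
Visit sauna; enqueue foyer → queue [workshop, study, studio, porch, closet, gym, parlor, cellar, garage, patio, foyer]
Visit workshop → queue [study, studio, porch, closet, gym, parlor, cellar, garage, patio, foyer]
Visit study → queue [studio, porch, closet, gym, parlor, cellar, garage, patio, foyer]
Visit studio → queue [porch, closet, gym, parlor, cellar, garage, patio, foyer]
Visit porch → queue [closet, gym, parlor, cellar, garage, patio, foyer]
Visit closet; enqueue chapel → queue [gym, parlor, cellar, garage, patio, foyer, chapel]
Visit gym → queue [parlor, cellar, garage, patio, foyer, chapel]
Visit parlor → queue [cellar, garage, patio, foyer, chapel]
Visit cellar → queue [garage, patio, foyer, chapel]
Visit garage; enqueue kitchen → queue [patio, foyer, chapel, kitchen]
Visit patio → queue [foyer, chapel, kitchen]
Visit foyer → queue [chapel, kitchen]
Visit chapel → queue [kitchen]
Visit kitchen → queue []

hall -> annex -> nursery -> lab -> lobby -> den -> sauna -> workshop -> study -> studio -> porch -> closet -> gym -> parlor -> cellar -> garage -> patio -> foyer -> chapel -> kitchen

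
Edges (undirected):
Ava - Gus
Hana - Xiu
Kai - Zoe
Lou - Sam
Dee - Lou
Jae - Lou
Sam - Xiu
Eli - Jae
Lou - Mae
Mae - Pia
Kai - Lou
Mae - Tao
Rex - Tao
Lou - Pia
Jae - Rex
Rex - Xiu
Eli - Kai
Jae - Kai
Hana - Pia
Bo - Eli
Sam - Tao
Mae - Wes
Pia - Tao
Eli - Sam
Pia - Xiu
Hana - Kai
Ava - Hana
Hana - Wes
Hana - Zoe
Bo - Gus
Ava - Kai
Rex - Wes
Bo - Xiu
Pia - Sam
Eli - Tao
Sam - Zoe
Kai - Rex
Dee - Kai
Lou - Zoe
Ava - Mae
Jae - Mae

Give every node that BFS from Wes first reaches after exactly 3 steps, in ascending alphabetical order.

Level 0: Wes
Level 1: Hana, Mae, Rex
Level 2: Ava, Jae, Kai, Lou, Pia, Tao, Xiu, Zoe
Level 3: Bo, Dee, Eli, Gus, Sam

Bo, Dee, Eli, Gus, Sam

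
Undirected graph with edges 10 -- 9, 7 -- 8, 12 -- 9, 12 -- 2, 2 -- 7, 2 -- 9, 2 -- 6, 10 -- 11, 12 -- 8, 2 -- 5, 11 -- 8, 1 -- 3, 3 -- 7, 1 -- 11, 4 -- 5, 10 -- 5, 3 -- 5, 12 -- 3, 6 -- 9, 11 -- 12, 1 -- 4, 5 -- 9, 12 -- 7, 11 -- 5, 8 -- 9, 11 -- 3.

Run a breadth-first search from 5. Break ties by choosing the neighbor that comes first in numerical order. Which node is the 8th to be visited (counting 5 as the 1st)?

Visit 5; enqueue 2, 3, 4, 9, 10, 11 → queue [2, 3, 4, 9, 10, 11]
Visit 2; enqueue 6, 7, 12 → queue [3, 4, 9, 10, 11, 6, 7, 12]
Visit 3; enqueue 1 → queue [4, 9, 10, 11, 6, 7, 12, 1]
Visit 4 → queue [9, 10, 11, 6, 7, 12, 1]
Visit 9; enqueue 8 → queue [10, 11, 6, 7, 12, 1, 8]
Visit 10 → queue [11, 6, 7, 12, 1, 8]
Visit 11 → queue [6, 7, 12, 1, 8]
Visit 6 → queue [7, 12, 1, 8]
Visit 7 → queue [12, 1, 8]
Visit 12 → queue [1, 8]
Visit 1 → queue [8]
Visit 8 → queue []

Visit order: 5, 2, 3, 4, 9, 10, 11, 6, 7, 12, 1, 8

6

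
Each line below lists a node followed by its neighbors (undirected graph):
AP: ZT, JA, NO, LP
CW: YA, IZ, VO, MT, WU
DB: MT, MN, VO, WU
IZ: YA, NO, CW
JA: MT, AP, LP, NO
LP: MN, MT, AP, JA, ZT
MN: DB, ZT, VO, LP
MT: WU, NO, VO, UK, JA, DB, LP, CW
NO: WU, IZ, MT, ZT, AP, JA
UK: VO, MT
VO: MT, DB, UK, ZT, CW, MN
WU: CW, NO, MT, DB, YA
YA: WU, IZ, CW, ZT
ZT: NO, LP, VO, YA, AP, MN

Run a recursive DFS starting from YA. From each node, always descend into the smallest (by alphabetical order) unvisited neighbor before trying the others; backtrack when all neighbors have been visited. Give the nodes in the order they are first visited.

Visit YA
YA → CW
CW → IZ
IZ → NO
NO → AP
AP → JA
JA → LP
LP → MN
MN → DB
DB → MT
MT → UK
UK → VO
VO → ZT
MT → WU

YA, CW, IZ, NO, AP, JA, LP, MN, DB, MT, UK, VO, ZT, WU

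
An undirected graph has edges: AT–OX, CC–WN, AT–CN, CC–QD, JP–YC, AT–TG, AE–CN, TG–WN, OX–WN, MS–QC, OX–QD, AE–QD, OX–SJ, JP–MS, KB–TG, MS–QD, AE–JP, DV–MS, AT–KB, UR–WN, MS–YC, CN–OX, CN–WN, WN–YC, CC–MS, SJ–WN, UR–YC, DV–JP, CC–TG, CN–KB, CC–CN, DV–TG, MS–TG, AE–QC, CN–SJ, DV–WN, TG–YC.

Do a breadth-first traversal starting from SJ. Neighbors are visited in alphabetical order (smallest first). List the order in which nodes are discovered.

SJ CN OX WN AE AT CC KB QD DV TG UR YC JP QC MS

Visit SJ; enqueue CN, OX, WN → queue [CN, OX, WN]
Visit CN; enqueue AE, AT, CC, KB → queue [OX, WN, AE, AT, CC, KB]
Visit OX; enqueue QD → queue [WN, AE, AT, CC, KB, QD]
Visit WN; enqueue DV, TG, UR, YC → queue [AE, AT, CC, KB, QD, DV, TG, UR, YC]
Visit AE; enqueue JP, QC → queue [AT, CC, KB, QD, DV, TG, UR, YC, JP, QC]
Visit AT → queue [CC, KB, QD, DV, TG, UR, YC, JP, QC]
Visit CC; enqueue MS → queue [KB, QD, DV, TG, UR, YC, JP, QC, MS]
Visit KB → queue [QD, DV, TG, UR, YC, JP, QC, MS]
Visit QD → queue [DV, TG, UR, YC, JP, QC, MS]
Visit DV → queue [TG, UR, YC, JP, QC, MS]
Visit TG → queue [UR, YC, JP, QC, MS]
Visit UR → queue [YC, JP, QC, MS]
Visit YC → queue [JP, QC, MS]
Visit JP → queue [QC, MS]
Visit QC → queue [MS]
Visit MS → queue []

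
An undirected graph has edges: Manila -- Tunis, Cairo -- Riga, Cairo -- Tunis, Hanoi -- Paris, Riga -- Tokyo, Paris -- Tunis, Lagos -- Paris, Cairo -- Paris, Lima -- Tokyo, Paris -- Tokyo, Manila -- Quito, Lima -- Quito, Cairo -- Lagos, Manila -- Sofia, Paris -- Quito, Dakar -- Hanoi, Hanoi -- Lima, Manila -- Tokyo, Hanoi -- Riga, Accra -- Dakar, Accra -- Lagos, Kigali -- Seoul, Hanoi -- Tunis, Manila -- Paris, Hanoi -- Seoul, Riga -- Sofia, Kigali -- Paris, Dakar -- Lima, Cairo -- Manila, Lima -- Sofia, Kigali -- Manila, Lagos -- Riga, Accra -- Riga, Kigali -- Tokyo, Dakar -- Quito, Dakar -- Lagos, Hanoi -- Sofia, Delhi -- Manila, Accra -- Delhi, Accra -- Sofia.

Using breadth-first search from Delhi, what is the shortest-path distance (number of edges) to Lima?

3

Level 0: Delhi
Level 1: Accra, Manila
Level 2: Cairo, Dakar, Kigali, Lagos, Paris, Quito, Riga, Sofia, Tokyo, Tunis
Level 3: Hanoi, Lima, Seoul
Lima first appears at level 3.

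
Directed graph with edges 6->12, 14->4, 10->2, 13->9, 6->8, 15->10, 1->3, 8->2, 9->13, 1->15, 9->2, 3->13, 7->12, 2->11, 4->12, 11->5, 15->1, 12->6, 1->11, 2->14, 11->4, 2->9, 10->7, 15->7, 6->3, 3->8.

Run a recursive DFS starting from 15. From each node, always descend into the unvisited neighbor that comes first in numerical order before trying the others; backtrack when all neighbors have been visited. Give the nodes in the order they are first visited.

15, 1, 3, 8, 2, 9, 13, 11, 4, 12, 6, 5, 14, 7, 10

Visit 15
15 → 1
1 → 3
3 → 8
8 → 2
2 → 9
9 → 13
2 → 11
11 → 4
4 → 12
12 → 6
11 → 5
2 → 14
15 → 7
15 → 10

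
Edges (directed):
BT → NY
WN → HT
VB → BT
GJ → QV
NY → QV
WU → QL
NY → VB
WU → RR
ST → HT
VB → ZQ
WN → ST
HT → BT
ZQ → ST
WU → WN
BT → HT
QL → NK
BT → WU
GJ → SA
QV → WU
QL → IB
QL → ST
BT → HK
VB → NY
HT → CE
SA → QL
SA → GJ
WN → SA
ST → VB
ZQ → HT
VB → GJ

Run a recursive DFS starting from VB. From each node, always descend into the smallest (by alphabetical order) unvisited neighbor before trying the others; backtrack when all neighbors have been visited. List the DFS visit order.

VB -> BT -> HK -> HT -> CE -> NY -> QV -> WU -> QL -> IB -> NK -> ST -> RR -> WN -> SA -> GJ -> ZQ

Visit VB
VB → BT
BT → HK
BT → HT
HT → CE
BT → NY
NY → QV
QV → WU
WU → QL
QL → IB
QL → NK
QL → ST
WU → RR
WU → WN
WN → SA
SA → GJ
VB → ZQ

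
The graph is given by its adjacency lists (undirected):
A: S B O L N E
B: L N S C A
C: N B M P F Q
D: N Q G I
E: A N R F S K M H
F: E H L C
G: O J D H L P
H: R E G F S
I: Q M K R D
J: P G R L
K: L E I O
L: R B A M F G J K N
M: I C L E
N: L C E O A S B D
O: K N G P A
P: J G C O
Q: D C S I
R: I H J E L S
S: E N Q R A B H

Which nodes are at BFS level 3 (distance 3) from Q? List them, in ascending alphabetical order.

J, L, O

Level 0: Q
Level 1: C, D, I, S
Level 2: A, B, E, F, G, H, K, M, N, P, R
Level 3: J, L, O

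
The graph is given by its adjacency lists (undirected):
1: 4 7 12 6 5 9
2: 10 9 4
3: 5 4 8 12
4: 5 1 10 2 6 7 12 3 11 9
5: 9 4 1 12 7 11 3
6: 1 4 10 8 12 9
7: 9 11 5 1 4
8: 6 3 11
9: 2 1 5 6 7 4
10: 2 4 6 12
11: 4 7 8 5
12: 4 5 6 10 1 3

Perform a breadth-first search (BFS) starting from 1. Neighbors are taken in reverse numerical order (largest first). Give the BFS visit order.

1, 12, 9, 7, 6, 5, 4, 10, 3, 2, 11, 8

Visit 1; enqueue 12, 9, 7, 6, 5, 4 → queue [12, 9, 7, 6, 5, 4]
Visit 12; enqueue 10, 3 → queue [9, 7, 6, 5, 4, 10, 3]
Visit 9; enqueue 2 → queue [7, 6, 5, 4, 10, 3, 2]
Visit 7; enqueue 11 → queue [6, 5, 4, 10, 3, 2, 11]
Visit 6; enqueue 8 → queue [5, 4, 10, 3, 2, 11, 8]
Visit 5 → queue [4, 10, 3, 2, 11, 8]
Visit 4 → queue [10, 3, 2, 11, 8]
Visit 10 → queue [3, 2, 11, 8]
Visit 3 → queue [2, 11, 8]
Visit 2 → queue [11, 8]
Visit 11 → queue [8]
Visit 8 → queue []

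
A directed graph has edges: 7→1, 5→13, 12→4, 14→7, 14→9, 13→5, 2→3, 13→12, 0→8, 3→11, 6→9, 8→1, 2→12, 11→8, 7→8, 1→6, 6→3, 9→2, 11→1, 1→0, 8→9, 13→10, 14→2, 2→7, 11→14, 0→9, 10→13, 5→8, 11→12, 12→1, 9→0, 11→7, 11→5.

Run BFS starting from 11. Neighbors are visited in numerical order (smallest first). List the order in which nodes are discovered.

11 -> 1 -> 5 -> 7 -> 8 -> 12 -> 14 -> 0 -> 6 -> 13 -> 9 -> 4 -> 2 -> 3 -> 10

Visit 11; enqueue 1, 5, 7, 8, 12, 14 → queue [1, 5, 7, 8, 12, 14]
Visit 1; enqueue 0, 6 → queue [5, 7, 8, 12, 14, 0, 6]
Visit 5; enqueue 13 → queue [7, 8, 12, 14, 0, 6, 13]
Visit 7 → queue [8, 12, 14, 0, 6, 13]
Visit 8; enqueue 9 → queue [12, 14, 0, 6, 13, 9]
Visit 12; enqueue 4 → queue [14, 0, 6, 13, 9, 4]
Visit 14; enqueue 2 → queue [0, 6, 13, 9, 4, 2]
Visit 0 → queue [6, 13, 9, 4, 2]
Visit 6; enqueue 3 → queue [13, 9, 4, 2, 3]
Visit 13; enqueue 10 → queue [9, 4, 2, 3, 10]
Visit 9 → queue [4, 2, 3, 10]
Visit 4 → queue [2, 3, 10]
Visit 2 → queue [3, 10]
Visit 3 → queue [10]
Visit 10 → queue []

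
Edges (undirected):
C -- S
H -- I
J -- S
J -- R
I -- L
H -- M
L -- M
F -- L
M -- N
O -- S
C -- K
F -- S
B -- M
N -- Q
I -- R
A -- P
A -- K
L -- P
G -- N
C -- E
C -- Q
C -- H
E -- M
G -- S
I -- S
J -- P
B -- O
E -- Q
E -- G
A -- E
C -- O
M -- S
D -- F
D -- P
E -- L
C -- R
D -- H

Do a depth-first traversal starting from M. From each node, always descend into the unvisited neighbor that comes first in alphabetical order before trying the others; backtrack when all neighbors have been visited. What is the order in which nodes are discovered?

Visit M
M → B
B → O
O → C
C → E
E → A
A → K
A → P
P → D
D → F
F → L
L → I
I → H
I → R
R → J
J → S
S → G
G → N
N → Q

M → B → O → C → E → A → K → P → D → F → L → I → H → R → J → S → G → N → Q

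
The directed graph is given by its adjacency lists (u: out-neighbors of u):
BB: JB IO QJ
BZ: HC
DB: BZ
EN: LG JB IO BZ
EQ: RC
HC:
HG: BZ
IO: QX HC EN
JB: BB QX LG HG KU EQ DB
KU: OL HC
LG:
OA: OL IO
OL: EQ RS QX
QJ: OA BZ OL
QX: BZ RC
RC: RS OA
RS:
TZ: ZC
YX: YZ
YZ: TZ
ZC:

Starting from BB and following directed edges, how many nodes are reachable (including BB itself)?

17

BFS from BB visits: BB, QJ, JB, IO, OL, OA, BZ, QX, LG, KU, HG, EQ, DB, HC, EN, RS, RC
Reachable nodes: 17 of 21 total.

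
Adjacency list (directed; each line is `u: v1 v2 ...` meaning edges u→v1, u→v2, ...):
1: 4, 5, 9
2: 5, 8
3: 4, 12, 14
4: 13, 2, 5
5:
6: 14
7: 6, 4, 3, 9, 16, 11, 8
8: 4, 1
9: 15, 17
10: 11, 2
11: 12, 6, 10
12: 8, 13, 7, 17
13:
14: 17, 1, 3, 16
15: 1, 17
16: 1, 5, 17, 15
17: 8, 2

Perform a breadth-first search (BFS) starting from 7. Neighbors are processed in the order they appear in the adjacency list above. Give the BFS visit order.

7, 6, 4, 3, 9, 16, 11, 8, 14, 13, 2, 5, 12, 15, 17, 1, 10

Visit 7; enqueue 6, 4, 3, 9, 16, 11, 8 → queue [6, 4, 3, 9, 16, 11, 8]
Visit 6; enqueue 14 → queue [4, 3, 9, 16, 11, 8, 14]
Visit 4; enqueue 13, 2, 5 → queue [3, 9, 16, 11, 8, 14, 13, 2, 5]
Visit 3; enqueue 12 → queue [9, 16, 11, 8, 14, 13, 2, 5, 12]
Visit 9; enqueue 15, 17 → queue [16, 11, 8, 14, 13, 2, 5, 12, 15, 17]
Visit 16; enqueue 1 → queue [11, 8, 14, 13, 2, 5, 12, 15, 17, 1]
Visit 11; enqueue 10 → queue [8, 14, 13, 2, 5, 12, 15, 17, 1, 10]
Visit 8 → queue [14, 13, 2, 5, 12, 15, 17, 1, 10]
Visit 14 → queue [13, 2, 5, 12, 15, 17, 1, 10]
Visit 13 → queue [2, 5, 12, 15, 17, 1, 10]
Visit 2 → queue [5, 12, 15, 17, 1, 10]
Visit 5 → queue [12, 15, 17, 1, 10]
Visit 12 → queue [15, 17, 1, 10]
Visit 15 → queue [17, 1, 10]
Visit 17 → queue [1, 10]
Visit 1 → queue [10]
Visit 10 → queue []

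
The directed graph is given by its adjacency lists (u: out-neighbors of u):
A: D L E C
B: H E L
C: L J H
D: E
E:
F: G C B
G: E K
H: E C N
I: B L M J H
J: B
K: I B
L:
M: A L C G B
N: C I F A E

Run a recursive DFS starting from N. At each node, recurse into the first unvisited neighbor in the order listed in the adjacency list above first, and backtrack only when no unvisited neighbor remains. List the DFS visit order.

N, C, L, J, B, H, E, I, M, A, D, G, K, F

Visit N
N → C
C → L
C → J
J → B
B → H
H → E
N → I
I → M
M → A
A → D
M → G
G → K
N → F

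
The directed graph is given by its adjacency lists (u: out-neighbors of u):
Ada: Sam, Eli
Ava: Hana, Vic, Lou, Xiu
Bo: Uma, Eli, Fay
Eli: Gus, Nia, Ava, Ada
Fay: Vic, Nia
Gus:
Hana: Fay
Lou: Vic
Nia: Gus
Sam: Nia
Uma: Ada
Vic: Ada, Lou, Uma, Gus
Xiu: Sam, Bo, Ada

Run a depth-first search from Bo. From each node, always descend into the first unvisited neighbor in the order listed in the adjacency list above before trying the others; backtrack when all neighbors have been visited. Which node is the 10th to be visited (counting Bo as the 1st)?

Fay

Visit Bo
Bo → Uma
Uma → Ada
Ada → Sam
Sam → Nia
Nia → Gus
Ada → Eli
Eli → Ava
Ava → Hana
Hana → Fay
Fay → Vic
Vic → Lou
Ava → Xiu

Visit order: Bo, Uma, Ada, Sam, Nia, Gus, Eli, Ava, Hana, Fay, Vic, Lou, Xiu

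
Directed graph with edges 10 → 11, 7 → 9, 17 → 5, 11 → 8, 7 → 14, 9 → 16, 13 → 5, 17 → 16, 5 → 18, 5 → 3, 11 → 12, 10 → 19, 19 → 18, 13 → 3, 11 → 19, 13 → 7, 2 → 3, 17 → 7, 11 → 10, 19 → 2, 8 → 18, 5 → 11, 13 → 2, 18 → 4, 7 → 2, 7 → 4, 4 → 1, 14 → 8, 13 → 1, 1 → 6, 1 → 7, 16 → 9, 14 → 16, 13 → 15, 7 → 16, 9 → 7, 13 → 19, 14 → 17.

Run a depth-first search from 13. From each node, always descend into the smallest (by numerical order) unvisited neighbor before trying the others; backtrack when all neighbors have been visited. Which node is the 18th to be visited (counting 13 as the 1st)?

Visit 13
13 → 1
1 → 6
1 → 7
7 → 2
2 → 3
7 → 4
7 → 9
9 → 16
7 → 14
14 → 8
8 → 18
14 → 17
17 → 5
5 → 11
11 → 10
10 → 19
11 → 12
13 → 15

Visit order: 13, 1, 6, 7, 2, 3, 4, 9, 16, 14, 8, 18, 17, 5, 11, 10, 19, 12, 15

12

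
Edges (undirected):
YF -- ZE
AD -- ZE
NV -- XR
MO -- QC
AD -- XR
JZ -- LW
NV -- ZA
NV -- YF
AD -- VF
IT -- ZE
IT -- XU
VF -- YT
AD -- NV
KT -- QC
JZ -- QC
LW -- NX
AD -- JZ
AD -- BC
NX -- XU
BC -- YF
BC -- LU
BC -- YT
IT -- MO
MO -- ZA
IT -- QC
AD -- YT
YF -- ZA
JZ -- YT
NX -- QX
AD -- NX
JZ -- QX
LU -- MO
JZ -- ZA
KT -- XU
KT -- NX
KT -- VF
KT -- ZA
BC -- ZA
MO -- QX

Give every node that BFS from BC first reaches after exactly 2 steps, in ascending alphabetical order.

JZ, KT, MO, NV, NX, VF, XR, ZE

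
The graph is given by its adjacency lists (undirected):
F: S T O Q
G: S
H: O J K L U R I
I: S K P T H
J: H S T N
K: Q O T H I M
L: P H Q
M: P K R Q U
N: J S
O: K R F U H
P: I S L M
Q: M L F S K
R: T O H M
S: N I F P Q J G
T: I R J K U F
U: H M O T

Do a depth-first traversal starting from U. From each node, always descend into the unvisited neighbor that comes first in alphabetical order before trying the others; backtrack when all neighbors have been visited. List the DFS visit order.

U -> H -> I -> K -> M -> P -> L -> Q -> F -> O -> R -> T -> J -> N -> S -> G

Visit U
U → H
H → I
I → K
K → M
M → P
P → L
L → Q
Q → F
F → O
O → R
R → T
T → J
J → N
N → S
S → G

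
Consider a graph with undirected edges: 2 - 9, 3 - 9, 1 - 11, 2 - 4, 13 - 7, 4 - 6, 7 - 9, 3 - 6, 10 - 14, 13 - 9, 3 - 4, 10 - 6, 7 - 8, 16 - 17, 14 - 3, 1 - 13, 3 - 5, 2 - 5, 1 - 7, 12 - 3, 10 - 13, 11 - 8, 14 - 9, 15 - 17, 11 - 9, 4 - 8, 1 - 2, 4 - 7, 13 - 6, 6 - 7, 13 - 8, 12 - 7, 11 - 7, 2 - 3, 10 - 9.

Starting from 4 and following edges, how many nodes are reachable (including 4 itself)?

14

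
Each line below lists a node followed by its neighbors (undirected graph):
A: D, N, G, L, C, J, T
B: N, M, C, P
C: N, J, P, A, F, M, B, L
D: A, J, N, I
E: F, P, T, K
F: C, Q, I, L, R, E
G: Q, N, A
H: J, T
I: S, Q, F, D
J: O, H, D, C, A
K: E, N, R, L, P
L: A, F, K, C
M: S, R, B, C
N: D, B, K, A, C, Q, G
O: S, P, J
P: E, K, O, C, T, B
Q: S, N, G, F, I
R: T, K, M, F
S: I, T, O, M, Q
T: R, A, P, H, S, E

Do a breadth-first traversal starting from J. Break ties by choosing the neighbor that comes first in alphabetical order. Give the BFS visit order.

J A C D H O G L N T B F M P I S Q K E R

Visit J; enqueue A, C, D, H, O → queue [A, C, D, H, O]
Visit A; enqueue G, L, N, T → queue [C, D, H, O, G, L, N, T]
Visit C; enqueue B, F, M, P → queue [D, H, O, G, L, N, T, B, F, M, P]
Visit D; enqueue I → queue [H, O, G, L, N, T, B, F, M, P, I]
Visit H → queue [O, G, L, N, T, B, F, M, P, I]
Visit O; enqueue S → queue [G, L, N, T, B, F, M, P, I, S]
Visit G; enqueue Q → queue [L, N, T, B, F, M, P, I, S, Q]
Visit L; enqueue K → queue [N, T, B, F, M, P, I, S, Q, K]
Visit N → queue [T, B, F, M, P, I, S, Q, K]
Visit T; enqueue E, R → queue [B, F, M, P, I, S, Q, K, E, R]
Visit B → queue [F, M, P, I, S, Q, K, E, R]
Visit F → queue [M, P, I, S, Q, K, E, R]
Visit M → queue [P, I, S, Q, K, E, R]
Visit P → queue [I, S, Q, K, E, R]
Visit I → queue [S, Q, K, E, R]
Visit S → queue [Q, K, E, R]
Visit Q → queue [K, E, R]
Visit K → queue [E, R]
Visit E → queue [R]
Visit R → queue []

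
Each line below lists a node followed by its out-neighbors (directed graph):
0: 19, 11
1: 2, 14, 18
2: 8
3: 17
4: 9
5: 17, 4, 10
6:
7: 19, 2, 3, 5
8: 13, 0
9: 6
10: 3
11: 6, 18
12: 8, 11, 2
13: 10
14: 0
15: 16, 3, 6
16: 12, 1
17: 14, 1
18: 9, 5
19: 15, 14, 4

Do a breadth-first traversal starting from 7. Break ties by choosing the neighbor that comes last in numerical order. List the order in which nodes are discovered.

7 19 5 3 2 15 14 4 17 10 8 16 6 0 9 1 13 12 11 18

Visit 7; enqueue 19, 5, 3, 2 → queue [19, 5, 3, 2]
Visit 19; enqueue 15, 14, 4 → queue [5, 3, 2, 15, 14, 4]
Visit 5; enqueue 17, 10 → queue [3, 2, 15, 14, 4, 17, 10]
Visit 3 → queue [2, 15, 14, 4, 17, 10]
Visit 2; enqueue 8 → queue [15, 14, 4, 17, 10, 8]
Visit 15; enqueue 16, 6 → queue [14, 4, 17, 10, 8, 16, 6]
Visit 14; enqueue 0 → queue [4, 17, 10, 8, 16, 6, 0]
Visit 4; enqueue 9 → queue [17, 10, 8, 16, 6, 0, 9]
Visit 17; enqueue 1 → queue [10, 8, 16, 6, 0, 9, 1]
Visit 10 → queue [8, 16, 6, 0, 9, 1]
Visit 8; enqueue 13 → queue [16, 6, 0, 9, 1, 13]
Visit 16; enqueue 12 → queue [6, 0, 9, 1, 13, 12]
Visit 6 → queue [0, 9, 1, 13, 12]
Visit 0; enqueue 11 → queue [9, 1, 13, 12, 11]
Visit 9 → queue [1, 13, 12, 11]
Visit 1; enqueue 18 → queue [13, 12, 11, 18]
Visit 13 → queue [12, 11, 18]
Visit 12 → queue [11, 18]
Visit 11 → queue [18]
Visit 18 → queue []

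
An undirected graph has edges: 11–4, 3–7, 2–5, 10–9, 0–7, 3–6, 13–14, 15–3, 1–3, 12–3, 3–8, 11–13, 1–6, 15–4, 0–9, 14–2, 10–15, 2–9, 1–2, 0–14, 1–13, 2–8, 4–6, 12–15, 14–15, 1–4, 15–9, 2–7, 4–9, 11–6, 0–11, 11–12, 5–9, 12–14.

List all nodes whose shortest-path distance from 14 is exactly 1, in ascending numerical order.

0, 2, 12, 13, 15

Level 0: 14
Level 1: 0, 2, 12, 13, 15
Level 2: 1, 3, 4, 5, 7, 8, 9, 10, 11
Level 3: 6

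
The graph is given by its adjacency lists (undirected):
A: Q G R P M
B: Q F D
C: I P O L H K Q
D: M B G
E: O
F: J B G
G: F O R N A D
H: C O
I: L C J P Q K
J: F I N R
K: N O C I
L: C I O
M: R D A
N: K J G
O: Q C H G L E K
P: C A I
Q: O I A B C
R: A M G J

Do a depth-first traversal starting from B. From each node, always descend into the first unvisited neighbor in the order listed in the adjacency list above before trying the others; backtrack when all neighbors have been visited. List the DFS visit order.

Visit B
B → Q
Q → O
O → C
C → I
I → L
I → J
J → F
F → G
G → R
R → A
A → P
A → M
M → D
G → N
N → K
C → H
O → E

B -> Q -> O -> C -> I -> L -> J -> F -> G -> R -> A -> P -> M -> D -> N -> K -> H -> E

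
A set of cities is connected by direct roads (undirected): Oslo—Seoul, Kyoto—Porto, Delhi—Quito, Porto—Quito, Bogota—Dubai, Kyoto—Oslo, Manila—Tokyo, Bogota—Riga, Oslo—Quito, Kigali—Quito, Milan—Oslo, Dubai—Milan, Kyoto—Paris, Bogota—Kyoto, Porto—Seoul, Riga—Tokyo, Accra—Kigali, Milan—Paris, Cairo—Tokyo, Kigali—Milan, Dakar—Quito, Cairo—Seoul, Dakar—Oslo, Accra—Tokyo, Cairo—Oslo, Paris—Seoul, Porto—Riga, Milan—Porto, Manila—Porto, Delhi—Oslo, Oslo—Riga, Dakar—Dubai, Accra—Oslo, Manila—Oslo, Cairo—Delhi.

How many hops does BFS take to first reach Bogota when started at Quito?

3

Level 0: Quito
Level 1: Dakar, Delhi, Kigali, Oslo, Porto
Level 2: Accra, Cairo, Dubai, Kyoto, Manila, Milan, Riga, Seoul
Level 3: Bogota, Paris, Tokyo
Bogota first appears at level 3.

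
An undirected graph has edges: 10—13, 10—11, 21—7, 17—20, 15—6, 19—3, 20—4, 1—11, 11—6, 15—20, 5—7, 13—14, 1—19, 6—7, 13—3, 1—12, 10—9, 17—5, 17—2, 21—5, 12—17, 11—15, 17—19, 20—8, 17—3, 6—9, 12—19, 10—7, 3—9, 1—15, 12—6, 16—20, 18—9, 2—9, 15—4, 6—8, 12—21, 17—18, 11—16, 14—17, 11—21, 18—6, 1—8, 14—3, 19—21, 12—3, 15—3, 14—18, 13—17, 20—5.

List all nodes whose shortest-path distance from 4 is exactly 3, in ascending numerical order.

2, 7, 9, 10, 12, 13, 14, 18, 19, 21

Level 0: 4
Level 1: 15, 20
Level 2: 1, 3, 5, 6, 8, 11, 16, 17
Level 3: 2, 7, 9, 10, 12, 13, 14, 18, 19, 21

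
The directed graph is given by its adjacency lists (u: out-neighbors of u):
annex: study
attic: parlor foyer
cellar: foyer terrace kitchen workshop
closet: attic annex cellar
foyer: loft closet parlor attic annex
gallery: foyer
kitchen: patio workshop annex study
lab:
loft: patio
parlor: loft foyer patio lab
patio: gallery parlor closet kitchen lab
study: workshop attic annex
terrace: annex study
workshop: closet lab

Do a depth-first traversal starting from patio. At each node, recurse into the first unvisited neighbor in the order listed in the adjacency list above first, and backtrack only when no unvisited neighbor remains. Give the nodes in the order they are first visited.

patio → gallery → foyer → loft → closet → attic → parlor → lab → annex → study → workshop → cellar → terrace → kitchen

Visit patio
patio → gallery
gallery → foyer
foyer → loft
foyer → closet
closet → attic
attic → parlor
parlor → lab
closet → annex
annex → study
study → workshop
closet → cellar
cellar → terrace
cellar → kitchen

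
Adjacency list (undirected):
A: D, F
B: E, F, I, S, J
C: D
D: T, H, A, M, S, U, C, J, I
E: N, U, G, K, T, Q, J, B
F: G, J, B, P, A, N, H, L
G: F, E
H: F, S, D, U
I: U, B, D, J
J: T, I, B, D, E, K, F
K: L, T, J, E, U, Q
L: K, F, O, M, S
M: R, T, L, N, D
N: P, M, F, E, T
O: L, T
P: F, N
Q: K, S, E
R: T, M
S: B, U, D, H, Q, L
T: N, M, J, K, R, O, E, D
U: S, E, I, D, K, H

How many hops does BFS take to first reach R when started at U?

3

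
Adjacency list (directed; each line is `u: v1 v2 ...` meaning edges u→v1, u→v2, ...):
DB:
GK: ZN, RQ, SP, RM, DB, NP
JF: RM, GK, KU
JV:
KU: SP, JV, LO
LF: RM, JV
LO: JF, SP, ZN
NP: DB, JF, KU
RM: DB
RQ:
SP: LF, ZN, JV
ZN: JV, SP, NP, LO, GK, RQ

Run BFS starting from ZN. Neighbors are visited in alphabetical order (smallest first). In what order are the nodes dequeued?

Visit ZN; enqueue GK, JV, LO, NP, RQ, SP → queue [GK, JV, LO, NP, RQ, SP]
Visit GK; enqueue DB, RM → queue [JV, LO, NP, RQ, SP, DB, RM]
Visit JV → queue [LO, NP, RQ, SP, DB, RM]
Visit LO; enqueue JF → queue [NP, RQ, SP, DB, RM, JF]
Visit NP; enqueue KU → queue [RQ, SP, DB, RM, JF, KU]
Visit RQ → queue [SP, DB, RM, JF, KU]
Visit SP; enqueue LF → queue [DB, RM, JF, KU, LF]
Visit DB → queue [RM, JF, KU, LF]
Visit RM → queue [JF, KU, LF]
Visit JF → queue [KU, LF]
Visit KU → queue [LF]
Visit LF → queue []

ZN GK JV LO NP RQ SP DB RM JF KU LF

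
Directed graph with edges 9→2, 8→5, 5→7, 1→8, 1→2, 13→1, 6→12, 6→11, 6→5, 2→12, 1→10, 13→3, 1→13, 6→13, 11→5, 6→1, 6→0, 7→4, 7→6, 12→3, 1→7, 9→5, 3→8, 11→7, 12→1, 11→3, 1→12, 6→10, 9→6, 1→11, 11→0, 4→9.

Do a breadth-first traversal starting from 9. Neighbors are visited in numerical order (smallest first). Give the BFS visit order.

Visit 9; enqueue 2, 5, 6 → queue [2, 5, 6]
Visit 2; enqueue 12 → queue [5, 6, 12]
Visit 5; enqueue 7 → queue [6, 12, 7]
Visit 6; enqueue 0, 1, 10, 11, 13 → queue [12, 7, 0, 1, 10, 11, 13]
Visit 12; enqueue 3 → queue [7, 0, 1, 10, 11, 13, 3]
Visit 7; enqueue 4 → queue [0, 1, 10, 11, 13, 3, 4]
Visit 0 → queue [1, 10, 11, 13, 3, 4]
Visit 1; enqueue 8 → queue [10, 11, 13, 3, 4, 8]
Visit 10 → queue [11, 13, 3, 4, 8]
Visit 11 → queue [13, 3, 4, 8]
Visit 13 → queue [3, 4, 8]
Visit 3 → queue [4, 8]
Visit 4 → queue [8]
Visit 8 → queue []

9 -> 2 -> 5 -> 6 -> 12 -> 7 -> 0 -> 1 -> 10 -> 11 -> 13 -> 3 -> 4 -> 8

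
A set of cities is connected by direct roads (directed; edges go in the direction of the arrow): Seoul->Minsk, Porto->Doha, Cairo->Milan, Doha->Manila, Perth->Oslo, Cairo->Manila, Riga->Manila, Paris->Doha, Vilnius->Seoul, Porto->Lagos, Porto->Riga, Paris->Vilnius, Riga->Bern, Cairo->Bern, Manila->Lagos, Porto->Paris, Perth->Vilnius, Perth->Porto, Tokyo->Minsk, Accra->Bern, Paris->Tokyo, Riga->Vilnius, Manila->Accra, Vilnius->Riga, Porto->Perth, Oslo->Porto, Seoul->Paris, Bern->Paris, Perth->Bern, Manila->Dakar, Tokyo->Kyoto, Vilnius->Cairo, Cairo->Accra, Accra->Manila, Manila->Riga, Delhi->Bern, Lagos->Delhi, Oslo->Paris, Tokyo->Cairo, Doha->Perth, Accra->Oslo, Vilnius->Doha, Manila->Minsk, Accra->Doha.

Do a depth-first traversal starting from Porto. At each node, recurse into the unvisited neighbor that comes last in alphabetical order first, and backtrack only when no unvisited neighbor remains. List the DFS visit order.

Porto, Riga, Vilnius, Seoul, Paris, Tokyo, Minsk, Kyoto, Cairo, Milan, Manila, Lagos, Delhi, Bern, Dakar, Accra, Oslo, Doha, Perth

Visit Porto
Porto → Riga
Riga → Vilnius
Vilnius → Seoul
Seoul → Paris
Paris → Tokyo
Tokyo → Minsk
Tokyo → Kyoto
Tokyo → Cairo
Cairo → Milan
Cairo → Manila
Manila → Lagos
Lagos → Delhi
Delhi → Bern
Manila → Dakar
Manila → Accra
Accra → Oslo
Accra → Doha
Doha → Perth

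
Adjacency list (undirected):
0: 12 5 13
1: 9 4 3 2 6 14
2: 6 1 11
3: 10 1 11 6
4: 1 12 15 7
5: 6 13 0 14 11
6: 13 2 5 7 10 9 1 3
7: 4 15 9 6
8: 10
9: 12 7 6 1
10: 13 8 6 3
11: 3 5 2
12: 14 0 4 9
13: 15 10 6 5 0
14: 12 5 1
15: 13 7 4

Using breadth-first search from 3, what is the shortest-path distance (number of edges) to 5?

2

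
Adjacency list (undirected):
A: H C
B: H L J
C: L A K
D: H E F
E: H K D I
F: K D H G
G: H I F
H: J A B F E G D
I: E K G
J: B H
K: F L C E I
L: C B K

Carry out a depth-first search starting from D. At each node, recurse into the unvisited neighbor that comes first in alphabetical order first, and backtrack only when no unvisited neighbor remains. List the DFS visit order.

D, E, H, A, C, K, F, G, I, L, B, J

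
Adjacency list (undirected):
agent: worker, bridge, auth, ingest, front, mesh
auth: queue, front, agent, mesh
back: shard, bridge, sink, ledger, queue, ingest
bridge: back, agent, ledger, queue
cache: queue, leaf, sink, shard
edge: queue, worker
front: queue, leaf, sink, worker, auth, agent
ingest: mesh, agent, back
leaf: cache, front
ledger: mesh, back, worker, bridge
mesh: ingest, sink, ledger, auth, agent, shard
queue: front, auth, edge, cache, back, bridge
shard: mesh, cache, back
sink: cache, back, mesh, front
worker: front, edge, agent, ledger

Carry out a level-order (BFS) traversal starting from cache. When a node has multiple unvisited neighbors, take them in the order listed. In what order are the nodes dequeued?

cache → queue → leaf → sink → shard → front → auth → edge → back → bridge → mesh → worker → agent → ledger → ingest

Visit cache; enqueue queue, leaf, sink, shard → queue [queue, leaf, sink, shard]
Visit queue; enqueue front, auth, edge, back, bridge → queue [leaf, sink, shard, front, auth, edge, back, bridge]
Visit leaf → queue [sink, shard, front, auth, edge, back, bridge]
Visit sink; enqueue mesh → queue [shard, front, auth, edge, back, bridge, mesh]
Visit shard → queue [front, auth, edge, back, bridge, mesh]
Visit front; enqueue worker, agent → queue [auth, edge, back, bridge, mesh, worker, agent]
Visit auth → queue [edge, back, bridge, mesh, worker, agent]
Visit edge → queue [back, bridge, mesh, worker, agent]
Visit back; enqueue ledger, ingest → queue [bridge, mesh, worker, agent, ledger, ingest]
Visit bridge → queue [mesh, worker, agent, ledger, ingest]
Visit mesh → queue [worker, agent, ledger, ingest]
Visit worker → queue [agent, ledger, ingest]
Visit agent → queue [ledger, ingest]
Visit ledger → queue [ingest]
Visit ingest → queue []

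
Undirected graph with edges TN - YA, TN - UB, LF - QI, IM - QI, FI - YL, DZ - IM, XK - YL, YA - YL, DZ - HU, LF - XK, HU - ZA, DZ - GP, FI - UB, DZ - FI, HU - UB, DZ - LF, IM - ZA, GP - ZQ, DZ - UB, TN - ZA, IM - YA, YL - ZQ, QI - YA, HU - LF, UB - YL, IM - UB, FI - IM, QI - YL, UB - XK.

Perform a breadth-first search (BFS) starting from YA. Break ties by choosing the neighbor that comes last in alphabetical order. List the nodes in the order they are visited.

YA, YL, TN, QI, IM, ZQ, XK, UB, FI, ZA, LF, DZ, GP, HU

Visit YA; enqueue YL, TN, QI, IM → queue [YL, TN, QI, IM]
Visit YL; enqueue ZQ, XK, UB, FI → queue [TN, QI, IM, ZQ, XK, UB, FI]
Visit TN; enqueue ZA → queue [QI, IM, ZQ, XK, UB, FI, ZA]
Visit QI; enqueue LF → queue [IM, ZQ, XK, UB, FI, ZA, LF]
Visit IM; enqueue DZ → queue [ZQ, XK, UB, FI, ZA, LF, DZ]
Visit ZQ; enqueue GP → queue [XK, UB, FI, ZA, LF, DZ, GP]
Visit XK → queue [UB, FI, ZA, LF, DZ, GP]
Visit UB; enqueue HU → queue [FI, ZA, LF, DZ, GP, HU]
Visit FI → queue [ZA, LF, DZ, GP, HU]
Visit ZA → queue [LF, DZ, GP, HU]
Visit LF → queue [DZ, GP, HU]
Visit DZ → queue [GP, HU]
Visit GP → queue [HU]
Visit HU → queue []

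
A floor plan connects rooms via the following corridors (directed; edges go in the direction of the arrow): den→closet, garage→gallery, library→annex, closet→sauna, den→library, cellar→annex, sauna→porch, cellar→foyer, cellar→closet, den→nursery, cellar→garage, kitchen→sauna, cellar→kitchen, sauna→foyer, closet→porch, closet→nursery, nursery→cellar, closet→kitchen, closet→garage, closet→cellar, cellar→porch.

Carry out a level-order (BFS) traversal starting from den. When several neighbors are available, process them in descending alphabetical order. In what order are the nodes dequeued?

den → nursery → library → closet → cellar → annex → sauna → porch → kitchen → garage → foyer → gallery

Visit den; enqueue nursery, library, closet → queue [nursery, library, closet]
Visit nursery; enqueue cellar → queue [library, closet, cellar]
Visit library; enqueue annex → queue [closet, cellar, annex]
Visit closet; enqueue sauna, porch, kitchen, garage → queue [cellar, annex, sauna, porch, kitchen, garage]
Visit cellar; enqueue foyer → queue [annex, sauna, porch, kitchen, garage, foyer]
Visit annex → queue [sauna, porch, kitchen, garage, foyer]
Visit sauna → queue [porch, kitchen, garage, foyer]
Visit porch → queue [kitchen, garage, foyer]
Visit kitchen → queue [garage, foyer]
Visit garage; enqueue gallery → queue [foyer, gallery]
Visit foyer → queue [gallery]
Visit gallery → queue []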